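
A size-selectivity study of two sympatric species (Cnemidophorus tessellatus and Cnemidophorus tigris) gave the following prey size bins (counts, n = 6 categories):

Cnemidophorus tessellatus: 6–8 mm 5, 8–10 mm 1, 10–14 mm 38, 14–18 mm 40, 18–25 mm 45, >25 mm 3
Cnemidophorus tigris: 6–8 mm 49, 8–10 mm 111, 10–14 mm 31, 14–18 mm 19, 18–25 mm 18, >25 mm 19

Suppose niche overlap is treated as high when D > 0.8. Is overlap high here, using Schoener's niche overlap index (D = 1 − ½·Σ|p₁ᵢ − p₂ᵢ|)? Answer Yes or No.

No

Proportions for Cnemidophorus tessellatus (n=132): 5/132=0.0379, 1/132=0.0076, 38/132=0.2879, 40/132=0.3030, 45/132=0.3409, 3/132=0.0227
Proportions for Cnemidophorus tigris (n=247): 49/247=0.1984, 111/247=0.4494, 31/247=0.1255, 19/247=0.0769, 18/247=0.0729, 19/247=0.0769
Σ|p₁ᵢ − p₂ᵢ| = 0.1605 + 0.4418 + 0.1624 + 0.2261 + 0.2680 + 0.0542 = 1.3130
D = 1 − ½ × 1.3130 = 1 − 0.65650 = 0.34350
D = 0.34350 < 0.8 → No.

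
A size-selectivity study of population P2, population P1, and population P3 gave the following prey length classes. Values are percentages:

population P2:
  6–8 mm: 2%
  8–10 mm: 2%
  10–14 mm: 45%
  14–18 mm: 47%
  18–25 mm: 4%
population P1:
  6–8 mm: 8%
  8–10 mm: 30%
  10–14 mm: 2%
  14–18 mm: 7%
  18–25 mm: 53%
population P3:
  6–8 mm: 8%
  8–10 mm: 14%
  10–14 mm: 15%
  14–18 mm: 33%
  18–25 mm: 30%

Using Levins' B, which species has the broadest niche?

Convert percentages to proportions (divide by 100).
Σp_P2ᵢ² = 0.02² + 0.02² + 0.45² + 0.47² + 0.04² = 0.0004 + 0.0004 + 0.2025 + 0.2209 + 0.0016 = 0.4258
B_P2 = 1 / 0.4258 = 2.3485
Σp_P1ᵢ² = 0.08² + 0.30² + 0.02² + 0.07² + 0.53² = 0.0064 + 0.0900 + 0.0004 + 0.0049 + 0.2809 = 0.3826
B_P1 = 1 / 0.3826 = 2.6137
Σp_P3ᵢ² = 0.08² + 0.14² + 0.15² + 0.33² + 0.30² = 0.0064 + 0.0196 + 0.0225 + 0.1089 + 0.0900 = 0.2474
B_P3 = 1 / 0.2474 = 4.0420
Highest B → broadest niche (most generalist): population P3 (B = 4.04).

population P3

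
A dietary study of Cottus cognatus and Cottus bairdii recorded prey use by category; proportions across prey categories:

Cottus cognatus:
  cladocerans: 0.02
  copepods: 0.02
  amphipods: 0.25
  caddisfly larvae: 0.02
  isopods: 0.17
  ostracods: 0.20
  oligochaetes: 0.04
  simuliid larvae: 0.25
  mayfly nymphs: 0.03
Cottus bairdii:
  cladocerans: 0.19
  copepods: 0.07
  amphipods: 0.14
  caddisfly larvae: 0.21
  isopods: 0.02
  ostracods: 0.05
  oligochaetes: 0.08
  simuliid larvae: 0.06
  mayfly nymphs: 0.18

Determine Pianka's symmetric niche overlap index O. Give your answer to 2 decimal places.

Σ p₁ᵢp₂ᵢ = 0.0038 + 0.0014 + 0.0350 + 0.0042 + 0.0034 + 0.0100 + 0.0032 + 0.0150 + 0.0054 = 0.0814
Σp_1ᵢ² = 0.02² + 0.02² + 0.25² + 0.02² + 0.17² + 0.20² + 0.04² + 0.25² + 0.03² = 0.0004 + 0.0004 + 0.0625 + 0.0004 + 0.0289 + 0.0400 + 0.0016 + 0.0625 + 0.0009 = 0.1976
Σp_2ᵢ² = 0.19² + 0.07² + 0.14² + 0.21² + 0.02² + 0.05² + 0.08² + 0.06² + 0.18² = 0.0361 + 0.0049 + 0.0196 + 0.0441 + 0.0004 + 0.0025 + 0.0064 + 0.0036 + 0.0324 = 0.1500
O = 0.0814 / √(0.1976 × 0.1500) = 0.0814 / 0.17216 = 0.4728

0.47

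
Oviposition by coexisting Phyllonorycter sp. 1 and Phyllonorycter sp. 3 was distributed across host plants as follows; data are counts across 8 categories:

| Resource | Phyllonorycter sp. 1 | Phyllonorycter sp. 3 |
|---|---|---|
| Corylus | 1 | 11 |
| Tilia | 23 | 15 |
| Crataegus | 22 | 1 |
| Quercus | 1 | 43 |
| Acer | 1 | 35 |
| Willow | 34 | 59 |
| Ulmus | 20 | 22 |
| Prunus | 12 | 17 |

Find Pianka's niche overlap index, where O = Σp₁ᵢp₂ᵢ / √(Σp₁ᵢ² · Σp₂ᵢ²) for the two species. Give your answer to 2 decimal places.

Proportions for Phyllonorycter sp. 1 (n=114): 1/114=0.0088, 23/114=0.2018, 22/114=0.1930, 1/114=0.0088, 1/114=0.0088, 34/114=0.2982, 20/114=0.1754, 12/114=0.1053
Proportions for Phyllonorycter sp. 3 (n=203): 11/203=0.0542, 15/203=0.0739, 1/203=0.0049, 43/203=0.2118, 35/203=0.1724, 59/203=0.2906, 22/203=0.1084, 17/203=0.0837
Σ p₁ᵢp₂ᵢ = 0.000477 + 0.014913 + 0.000946 + 0.001864 + 0.001517 + 0.086657 + 0.019013 + 0.008814 = 0.134201
Σp_1ᵢ² = 0.0088² + 0.2018² + 0.1930² + 0.0088² + 0.0088² + 0.2982² + 0.1754² + 0.1053² = 0.000077 + 0.040723 + 0.037249 + 0.000077 + 0.000077 + 0.088923 + 0.030765 + 0.011088 = 0.208979
Σp_2ᵢ² = 0.0542² + 0.0739² + 0.0049² + 0.2118² + 0.1724² + 0.2906² + 0.1084² + 0.0837² = 0.002938 + 0.005461 + 0.000024 + 0.044859 + 0.029722 + 0.084448 + 0.011751 + 0.007006 = 0.186209
O = 0.134201 / √(0.208979 × 0.186209) = 0.134201 / 0.1972657 = 0.6803

0.68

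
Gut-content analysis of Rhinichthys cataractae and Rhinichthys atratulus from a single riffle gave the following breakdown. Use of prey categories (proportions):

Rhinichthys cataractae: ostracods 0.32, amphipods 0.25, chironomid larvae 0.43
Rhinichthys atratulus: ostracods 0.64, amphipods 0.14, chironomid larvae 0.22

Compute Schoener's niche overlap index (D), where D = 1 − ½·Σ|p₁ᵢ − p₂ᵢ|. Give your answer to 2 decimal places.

Σ|p₁ᵢ − p₂ᵢ| = 0.32 + 0.11 + 0.21 = 0.64
D = 1 − ½ × 0.64 = 1 − 0.320 = 0.6800

0.68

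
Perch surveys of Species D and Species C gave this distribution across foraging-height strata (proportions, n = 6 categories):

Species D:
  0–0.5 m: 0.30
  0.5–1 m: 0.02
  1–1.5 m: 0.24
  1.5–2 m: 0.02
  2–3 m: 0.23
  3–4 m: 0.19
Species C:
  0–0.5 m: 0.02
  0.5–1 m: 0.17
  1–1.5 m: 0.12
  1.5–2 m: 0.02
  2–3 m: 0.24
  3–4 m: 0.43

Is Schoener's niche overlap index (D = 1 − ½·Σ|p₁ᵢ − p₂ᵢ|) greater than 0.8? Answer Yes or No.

Σ|p₁ᵢ − p₂ᵢ| = 0.28 + 0.15 + 0.12 + 0.00 + 0.01 + 0.24 = 0.80
D = 1 − ½ × 0.80 = 1 − 0.400 = 0.6000
D = 0.6000 < 0.8 → No.

No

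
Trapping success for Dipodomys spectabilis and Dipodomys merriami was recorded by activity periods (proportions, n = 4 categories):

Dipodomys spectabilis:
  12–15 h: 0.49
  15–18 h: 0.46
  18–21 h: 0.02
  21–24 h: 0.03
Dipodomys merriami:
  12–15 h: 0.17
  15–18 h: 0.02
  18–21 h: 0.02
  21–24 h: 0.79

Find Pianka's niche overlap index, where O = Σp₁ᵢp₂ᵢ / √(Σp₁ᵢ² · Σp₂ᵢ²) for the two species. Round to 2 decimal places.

0.21

Σ p₁ᵢp₂ᵢ = 0.0833 + 0.0092 + 0.0004 + 0.0237 = 0.1166
Σp_1ᵢ² = 0.49² + 0.46² + 0.02² + 0.03² = 0.2401 + 0.2116 + 0.0004 + 0.0009 = 0.4530
Σp_2ᵢ² = 0.17² + 0.02² + 0.02² + 0.79² = 0.0289 + 0.0004 + 0.0004 + 0.6241 = 0.6538
O = 0.1166 / √(0.4530 × 0.6538) = 0.1166 / 0.54422 = 0.2143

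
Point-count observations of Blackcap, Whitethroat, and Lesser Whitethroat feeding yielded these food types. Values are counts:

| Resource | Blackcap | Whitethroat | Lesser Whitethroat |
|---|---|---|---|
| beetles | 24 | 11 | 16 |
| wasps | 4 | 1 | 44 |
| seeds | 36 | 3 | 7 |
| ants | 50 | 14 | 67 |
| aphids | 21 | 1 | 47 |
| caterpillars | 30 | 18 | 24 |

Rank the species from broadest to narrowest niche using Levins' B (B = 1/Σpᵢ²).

Proportions for Blackcap (n=165): 24/165=0.1455, 4/165=0.0242, 36/165=0.2182, 50/165=0.3030, 21/165=0.1273, 30/165=0.1818
Proportions for Whitethroat (n=48): 11/48=0.2292, 1/48=0.0208, 3/48=0.0625, 14/48=0.2917, 1/48=0.0208, 18/48=0.3750
Proportions for Lesser Whitethroat (n=205): 16/205=0.0780, 44/205=0.2146, 7/205=0.0341, 67/205=0.3268, 47/205=0.2293, 24/205=0.1171
Σp_Blacᵢ² = 0.1455² + 0.0242² + 0.2182² + 0.3030² + 0.1273² + 0.1818² = 0.021170 + 0.000586 + 0.047611 + 0.091809 + 0.016205 + 0.033051 = 0.210432
B_Blac = 1 / 0.210432 = 4.7521
Σp_Whitᵢ² = 0.2292² + 0.0208² + 0.0625² + 0.2917² + 0.0208² + 0.3750² = 0.052533 + 0.000433 + 0.003906 + 0.085089 + 0.000433 + 0.140625 = 0.283019
B_Whit = 1 / 0.283019 = 3.5333
Σp_Lessᵢ² = 0.0780² + 0.2146² + 0.0341² + 0.3268² + 0.2293² + 0.1171² = 0.006084 + 0.046053 + 0.001163 + 0.106798 + 0.052578 + 0.013712 = 0.226388
B_Less = 1 / 0.226388 = 4.4172
Ranking by B (broadest → narrowest): Blackcap (4.75) > Lesser Whitethroat (4.42) > Whitethroat (3.53)

Blackcap > Lesser Whitethroat > Whitethroat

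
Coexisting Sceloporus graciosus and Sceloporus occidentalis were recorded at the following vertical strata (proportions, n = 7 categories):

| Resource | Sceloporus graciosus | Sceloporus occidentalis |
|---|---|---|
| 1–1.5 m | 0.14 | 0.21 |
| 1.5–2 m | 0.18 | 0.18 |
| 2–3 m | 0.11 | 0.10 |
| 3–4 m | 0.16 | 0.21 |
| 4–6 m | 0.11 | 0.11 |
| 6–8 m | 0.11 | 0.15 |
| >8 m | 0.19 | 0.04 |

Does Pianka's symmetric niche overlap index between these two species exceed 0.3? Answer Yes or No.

Yes

Σ p₁ᵢp₂ᵢ = 0.0294 + 0.0324 + 0.0110 + 0.0336 + 0.0121 + 0.0165 + 0.0076 = 0.1426
Σp_1ᵢ² = 0.14² + 0.18² + 0.11² + 0.16² + 0.11² + 0.11² + 0.19² = 0.0196 + 0.0324 + 0.0121 + 0.0256 + 0.0121 + 0.0121 + 0.0361 = 0.1500
Σp_2ᵢ² = 0.21² + 0.18² + 0.10² + 0.21² + 0.11² + 0.15² + 0.04² = 0.0441 + 0.0324 + 0.0100 + 0.0441 + 0.0121 + 0.0225 + 0.0016 = 0.1668
O = 0.1426 / √(0.1500 × 0.1668) = 0.1426 / 0.15818 = 0.9015
O = 0.9015 > 0.3 → Yes.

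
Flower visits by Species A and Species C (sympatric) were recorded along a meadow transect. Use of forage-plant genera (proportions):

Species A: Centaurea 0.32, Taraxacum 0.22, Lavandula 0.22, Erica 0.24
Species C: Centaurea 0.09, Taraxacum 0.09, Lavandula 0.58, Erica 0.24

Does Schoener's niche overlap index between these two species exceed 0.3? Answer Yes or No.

Yes

Σ|p₁ᵢ − p₂ᵢ| = 0.23 + 0.13 + 0.36 + 0.00 = 0.72
D = 1 − ½ × 0.72 = 1 − 0.360 = 0.6400
D = 0.6400 > 0.3 → Yes.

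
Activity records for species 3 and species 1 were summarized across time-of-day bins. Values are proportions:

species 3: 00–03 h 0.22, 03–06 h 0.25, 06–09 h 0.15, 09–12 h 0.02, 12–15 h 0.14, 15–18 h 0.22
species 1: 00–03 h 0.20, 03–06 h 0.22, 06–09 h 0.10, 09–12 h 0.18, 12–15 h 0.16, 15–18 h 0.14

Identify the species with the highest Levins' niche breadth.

Σp_3ᵢ² = 0.22² + 0.25² + 0.15² + 0.02² + 0.14² + 0.22² = 0.0484 + 0.0625 + 0.0225 + 0.0004 + 0.0196 + 0.0484 = 0.2018
B_3 = 1 / 0.2018 = 4.9554
Σp_1ᵢ² = 0.20² + 0.22² + 0.10² + 0.18² + 0.16² + 0.14² = 0.0400 + 0.0484 + 0.0100 + 0.0324 + 0.0256 + 0.0196 = 0.1760
B_1 = 1 / 0.1760 = 5.6818
Highest B → broadest niche (most generalist): species 1 (B = 5.68).

species 1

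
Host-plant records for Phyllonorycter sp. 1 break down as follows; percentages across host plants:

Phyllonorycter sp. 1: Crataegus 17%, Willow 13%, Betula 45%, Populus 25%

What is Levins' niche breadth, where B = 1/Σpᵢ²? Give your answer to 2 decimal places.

3.22

Convert percentages to proportions (divide by 100).
Σpᵢ² = 0.17² + 0.13² + 0.45² + 0.25² = 0.0289 + 0.0169 + 0.2025 + 0.0625 = 0.3108
B = 1 / 0.3108 = 3.2175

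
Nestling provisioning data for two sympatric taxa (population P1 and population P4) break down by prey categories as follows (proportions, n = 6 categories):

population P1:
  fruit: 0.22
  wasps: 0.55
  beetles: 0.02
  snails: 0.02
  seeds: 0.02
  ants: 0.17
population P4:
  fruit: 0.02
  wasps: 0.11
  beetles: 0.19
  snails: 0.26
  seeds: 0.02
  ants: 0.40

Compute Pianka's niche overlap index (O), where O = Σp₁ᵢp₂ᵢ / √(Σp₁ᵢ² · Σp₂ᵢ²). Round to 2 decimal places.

Σ p₁ᵢp₂ᵢ = 0.0044 + 0.0605 + 0.0038 + 0.0052 + 0.0004 + 0.0680 = 0.1423
Σp_1ᵢ² = 0.22² + 0.55² + 0.02² + 0.02² + 0.02² + 0.17² = 0.0484 + 0.3025 + 0.0004 + 0.0004 + 0.0004 + 0.0289 = 0.3810
Σp_2ᵢ² = 0.02² + 0.11² + 0.19² + 0.26² + 0.02² + 0.40² = 0.0004 + 0.0121 + 0.0361 + 0.0676 + 0.0004 + 0.1600 = 0.2766
O = 0.1423 / √(0.3810 × 0.2766) = 0.1423 / 0.32463 = 0.4383

0.44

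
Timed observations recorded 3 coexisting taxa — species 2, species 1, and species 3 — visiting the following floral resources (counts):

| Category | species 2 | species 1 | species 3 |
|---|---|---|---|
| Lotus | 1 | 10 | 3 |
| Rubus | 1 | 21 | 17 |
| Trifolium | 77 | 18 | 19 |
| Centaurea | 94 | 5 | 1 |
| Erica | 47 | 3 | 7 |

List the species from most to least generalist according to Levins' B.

species 1 > species 3 > species 2

Proportions for species 2 (n=220): 1/220=0.0045, 1/220=0.0045, 77/220=0.3500, 94/220=0.4273, 47/220=0.2136
Proportions for species 1 (n=57): 10/57=0.1754, 21/57=0.3684, 18/57=0.3158, 5/57=0.0877, 3/57=0.0526
Proportions for species 3 (n=47): 3/47=0.0638, 17/47=0.3617, 19/47=0.4043, 1/47=0.0213, 7/47=0.1489
Σp_2ᵢ² = 0.0045² + 0.0045² + 0.3500² + 0.4273² + 0.2136² = 0.000020 + 0.000020 + 0.122500 + 0.182585 + 0.045625 = 0.350750
B_2 = 1 / 0.350750 = 2.8510
Σp_1ᵢ² = 0.1754² + 0.3684² + 0.3158² + 0.0877² + 0.0526² = 0.030765 + 0.135719 + 0.099730 + 0.007691 + 0.002767 = 0.276672
B_1 = 1 / 0.276672 = 3.6144
Σp_3ᵢ² = 0.0638² + 0.3617² + 0.4043² + 0.0213² + 0.1489² = 0.004070 + 0.130827 + 0.163458 + 0.000454 + 0.022171 = 0.320980
B_3 = 1 / 0.320980 = 3.1155
Ranking by B (broadest → narrowest): species 1 (3.61) > species 3 (3.12) > species 2 (2.85)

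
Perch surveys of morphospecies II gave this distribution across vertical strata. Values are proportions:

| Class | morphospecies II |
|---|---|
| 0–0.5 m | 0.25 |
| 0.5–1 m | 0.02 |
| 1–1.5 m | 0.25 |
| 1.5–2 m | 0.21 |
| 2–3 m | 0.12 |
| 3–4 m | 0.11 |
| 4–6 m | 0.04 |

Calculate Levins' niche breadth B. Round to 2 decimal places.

Σpᵢ² = 0.25² + 0.02² + 0.25² + 0.21² + 0.12² + 0.11² + 0.04² = 0.0625 + 0.0004 + 0.0625 + 0.0441 + 0.0144 + 0.0121 + 0.0016 = 0.1976
B = 1 / 0.1976 = 5.0607

5.06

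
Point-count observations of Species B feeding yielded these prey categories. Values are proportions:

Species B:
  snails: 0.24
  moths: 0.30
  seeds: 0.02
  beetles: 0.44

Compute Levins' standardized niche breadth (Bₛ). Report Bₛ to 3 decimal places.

Σpᵢ² = 0.24² + 0.30² + 0.02² + 0.44² = 0.0576 + 0.0900 + 0.0004 + 0.1936 = 0.3416
B = 1 / 0.3416 = 2.92740
Bₛ = (B − 1)/(n − 1) = (2.92740 − 1)/(4 − 1) = 1.92740/3 = 0.64247

0.642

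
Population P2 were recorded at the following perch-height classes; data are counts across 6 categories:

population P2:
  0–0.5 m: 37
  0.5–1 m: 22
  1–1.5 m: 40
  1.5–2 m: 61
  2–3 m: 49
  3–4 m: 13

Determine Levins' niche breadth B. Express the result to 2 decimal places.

Proportions for population P2 (n=222): 37/222=0.1667, 22/222=0.0991, 40/222=0.1802, 61/222=0.2748, 49/222=0.2207, 13/222=0.0586
Σpᵢ² = 0.1667² + 0.0991² + 0.1802² + 0.2748² + 0.2207² + 0.0586² = 0.027789 + 0.009821 + 0.032472 + 0.075515 + 0.048708 + 0.003434 = 0.197739
B = 1 / 0.197739 = 5.0572

5.06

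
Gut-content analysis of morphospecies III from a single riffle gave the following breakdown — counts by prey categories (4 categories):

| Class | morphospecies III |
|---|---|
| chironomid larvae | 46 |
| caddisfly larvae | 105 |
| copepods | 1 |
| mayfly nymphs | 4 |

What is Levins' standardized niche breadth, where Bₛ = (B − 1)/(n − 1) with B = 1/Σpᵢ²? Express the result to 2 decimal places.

Proportions for morphospecies III (n=156): 46/156=0.2949, 105/156=0.6731, 1/156=0.0064, 4/156=0.0256
Σpᵢ² = 0.2949² + 0.6731² + 0.0064² + 0.0256² = 0.086966 + 0.453064 + 0.000041 + 0.000655 = 0.540726
B = 1 / 0.540726 = 1.8494
Bₛ = (B − 1)/(n − 1) = (1.8494 − 1)/(4 − 1) = 0.8494/3 = 0.2831

0.28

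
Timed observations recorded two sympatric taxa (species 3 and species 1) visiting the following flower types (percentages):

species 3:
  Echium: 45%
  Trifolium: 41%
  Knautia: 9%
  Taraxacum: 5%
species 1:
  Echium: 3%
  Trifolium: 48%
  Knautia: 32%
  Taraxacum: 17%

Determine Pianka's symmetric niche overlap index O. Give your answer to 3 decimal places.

Convert percentages to proportions (divide by 100).
Σ p₁ᵢp₂ᵢ = 0.0135 + 0.1968 + 0.0288 + 0.0085 = 0.2476
Σp_1ᵢ² = 0.45² + 0.41² + 0.09² + 0.05² = 0.2025 + 0.1681 + 0.0081 + 0.0025 = 0.3812
Σp_2ᵢ² = 0.03² + 0.48² + 0.32² + 0.17² = 0.0009 + 0.2304 + 0.1024 + 0.0289 = 0.3626
O = 0.2476 / √(0.3812 × 0.3626) = 0.2476 / 0.371784 = 0.66598

0.666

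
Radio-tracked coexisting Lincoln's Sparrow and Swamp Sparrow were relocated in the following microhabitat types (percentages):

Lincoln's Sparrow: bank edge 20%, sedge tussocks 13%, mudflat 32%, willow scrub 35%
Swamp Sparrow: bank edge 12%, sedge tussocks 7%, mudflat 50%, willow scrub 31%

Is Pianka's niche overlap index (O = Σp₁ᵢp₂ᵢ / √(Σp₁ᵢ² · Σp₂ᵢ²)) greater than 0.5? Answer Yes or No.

Yes

Convert percentages to proportions (divide by 100).
Σ p₁ᵢp₂ᵢ = 0.0240 + 0.0091 + 0.1600 + 0.1085 = 0.3016
Σp_1ᵢ² = 0.20² + 0.13² + 0.32² + 0.35² = 0.0400 + 0.0169 + 0.1024 + 0.1225 = 0.2818
Σp_2ᵢ² = 0.12² + 0.07² + 0.50² + 0.31² = 0.0144 + 0.0049 + 0.2500 + 0.0961 = 0.3654
O = 0.3016 / √(0.2818 × 0.3654) = 0.3016 / 0.32089 = 0.9399
O = 0.9399 > 0.5 → Yes.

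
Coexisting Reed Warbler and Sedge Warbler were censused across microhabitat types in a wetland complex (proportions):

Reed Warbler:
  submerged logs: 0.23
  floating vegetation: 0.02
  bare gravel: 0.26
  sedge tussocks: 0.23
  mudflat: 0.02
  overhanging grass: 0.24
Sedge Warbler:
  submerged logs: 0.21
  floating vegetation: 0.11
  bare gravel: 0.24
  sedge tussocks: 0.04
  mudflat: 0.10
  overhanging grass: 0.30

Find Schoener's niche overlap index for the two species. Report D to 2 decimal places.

Σ|p₁ᵢ − p₂ᵢ| = 0.02 + 0.09 + 0.02 + 0.19 + 0.08 + 0.06 = 0.46
D = 1 − ½ × 0.46 = 1 − 0.230 = 0.7700

0.77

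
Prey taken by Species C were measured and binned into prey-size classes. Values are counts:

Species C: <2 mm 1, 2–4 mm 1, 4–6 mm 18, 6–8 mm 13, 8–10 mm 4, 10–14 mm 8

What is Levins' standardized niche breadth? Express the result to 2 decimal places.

Proportions for Species C (n=45): 1/45=0.0222, 1/45=0.0222, 18/45=0.4000, 13/45=0.2889, 4/45=0.0889, 8/45=0.1778
Σpᵢ² = 0.0222² + 0.0222² + 0.4000² + 0.2889² + 0.0889² + 0.1778² = 0.000493 + 0.000493 + 0.160000 + 0.083463 + 0.007903 + 0.031613 = 0.283965
B = 1 / 0.283965 = 3.5216
Bₛ = (B − 1)/(n − 1) = (3.5216 − 1)/(6 − 1) = 2.5216/5 = 0.5043

0.50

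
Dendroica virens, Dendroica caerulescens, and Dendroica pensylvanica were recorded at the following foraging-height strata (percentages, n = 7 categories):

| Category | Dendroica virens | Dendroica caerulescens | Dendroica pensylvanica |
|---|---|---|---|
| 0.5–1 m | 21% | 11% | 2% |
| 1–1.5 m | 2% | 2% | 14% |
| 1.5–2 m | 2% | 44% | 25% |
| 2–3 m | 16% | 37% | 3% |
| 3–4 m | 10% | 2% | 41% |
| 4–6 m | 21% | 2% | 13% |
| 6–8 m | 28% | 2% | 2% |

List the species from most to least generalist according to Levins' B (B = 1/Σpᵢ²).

Convert percentages to proportions (divide by 100).
Σp_vireᵢ² = 0.21² + 0.02² + 0.02² + 0.16² + 0.10² + 0.21² + 0.28² = 0.0441 + 0.0004 + 0.0004 + 0.0256 + 0.0100 + 0.0441 + 0.0784 = 0.2030
B_vire = 1 / 0.2030 = 4.9261
Σp_caerᵢ² = 0.11² + 0.02² + 0.44² + 0.37² + 0.02² + 0.02² + 0.02² = 0.0121 + 0.0004 + 0.1936 + 0.1369 + 0.0004 + 0.0004 + 0.0004 = 0.3442
B_caer = 1 / 0.3442 = 2.9053
Σp_pensᵢ² = 0.02² + 0.14² + 0.25² + 0.03² + 0.41² + 0.13² + 0.02² = 0.0004 + 0.0196 + 0.0625 + 0.0009 + 0.1681 + 0.0169 + 0.0004 = 0.2688
B_pens = 1 / 0.2688 = 3.7202
Ranking by B (broadest → narrowest): Dendroica virens (4.93) > Dendroica pensylvanica (3.72) > Dendroica caerulescens (2.91)

Dendroica virens > Dendroica pensylvanica > Dendroica caerulescens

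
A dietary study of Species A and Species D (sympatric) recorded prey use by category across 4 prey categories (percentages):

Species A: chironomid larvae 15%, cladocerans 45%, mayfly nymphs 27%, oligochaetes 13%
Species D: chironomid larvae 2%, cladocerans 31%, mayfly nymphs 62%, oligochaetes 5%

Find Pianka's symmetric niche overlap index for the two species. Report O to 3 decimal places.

0.811

Convert percentages to proportions (divide by 100).
Σ p₁ᵢp₂ᵢ = 0.0030 + 0.1395 + 0.1674 + 0.0065 = 0.3164
Σp_1ᵢ² = 0.15² + 0.45² + 0.27² + 0.13² = 0.0225 + 0.2025 + 0.0729 + 0.0169 = 0.3148
Σp_2ᵢ² = 0.02² + 0.31² + 0.62² + 0.05² = 0.0004 + 0.0961 + 0.3844 + 0.0025 = 0.4834
O = 0.3164 / √(0.3148 × 0.4834) = 0.3164 / 0.390095 = 0.81108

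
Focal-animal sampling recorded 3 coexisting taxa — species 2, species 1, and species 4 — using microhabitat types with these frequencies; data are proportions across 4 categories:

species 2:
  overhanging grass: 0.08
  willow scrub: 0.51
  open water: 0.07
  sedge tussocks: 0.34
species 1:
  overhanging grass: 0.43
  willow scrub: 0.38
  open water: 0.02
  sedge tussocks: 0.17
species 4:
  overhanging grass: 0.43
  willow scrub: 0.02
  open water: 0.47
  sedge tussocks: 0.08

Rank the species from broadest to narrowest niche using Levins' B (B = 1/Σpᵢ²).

Σp_2ᵢ² = 0.08² + 0.51² + 0.07² + 0.34² = 0.0064 + 0.2601 + 0.0049 + 0.1156 = 0.3870
B_2 = 1 / 0.3870 = 2.5840
Σp_1ᵢ² = 0.43² + 0.38² + 0.02² + 0.17² = 0.1849 + 0.1444 + 0.0004 + 0.0289 = 0.3586
B_1 = 1 / 0.3586 = 2.7886
Σp_4ᵢ² = 0.43² + 0.02² + 0.47² + 0.08² = 0.1849 + 0.0004 + 0.2209 + 0.0064 = 0.4126
B_4 = 1 / 0.4126 = 2.4237
Ranking by B (broadest → narrowest): species 1 (2.79) > species 2 (2.58) > species 4 (2.42)

species 1 > species 2 > species 4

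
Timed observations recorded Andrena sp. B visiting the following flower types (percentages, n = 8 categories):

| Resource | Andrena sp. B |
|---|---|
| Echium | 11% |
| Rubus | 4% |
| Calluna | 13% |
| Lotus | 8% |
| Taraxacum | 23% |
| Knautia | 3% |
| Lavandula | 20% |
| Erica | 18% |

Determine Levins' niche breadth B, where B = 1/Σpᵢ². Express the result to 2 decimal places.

6.13

Convert percentages to proportions (divide by 100).
Σpᵢ² = 0.11² + 0.04² + 0.13² + 0.08² + 0.23² + 0.03² + 0.20² + 0.18² = 0.0121 + 0.0016 + 0.0169 + 0.0064 + 0.0529 + 0.0009 + 0.0400 + 0.0324 = 0.1632
B = 1 / 0.1632 = 6.1275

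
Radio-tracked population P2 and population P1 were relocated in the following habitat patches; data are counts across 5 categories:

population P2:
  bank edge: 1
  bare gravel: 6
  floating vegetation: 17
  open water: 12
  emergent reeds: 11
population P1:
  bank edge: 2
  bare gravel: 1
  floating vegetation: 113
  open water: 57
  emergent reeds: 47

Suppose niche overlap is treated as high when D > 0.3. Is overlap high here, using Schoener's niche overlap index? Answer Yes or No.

Proportions for population P2 (n=47): 1/47=0.0213, 6/47=0.1277, 17/47=0.3617, 12/47=0.2553, 11/47=0.2340
Proportions for population P1 (n=220): 2/220=0.0091, 1/220=0.0045, 113/220=0.5136, 57/220=0.2591, 47/220=0.2136
Σ|p₁ᵢ − p₂ᵢ| = 0.0122 + 0.1232 + 0.1519 + 0.0038 + 0.0204 = 0.3115
D = 1 − ½ × 0.3115 = 1 − 0.15575 = 0.84425
D = 0.84425 > 0.3 → Yes.

Yes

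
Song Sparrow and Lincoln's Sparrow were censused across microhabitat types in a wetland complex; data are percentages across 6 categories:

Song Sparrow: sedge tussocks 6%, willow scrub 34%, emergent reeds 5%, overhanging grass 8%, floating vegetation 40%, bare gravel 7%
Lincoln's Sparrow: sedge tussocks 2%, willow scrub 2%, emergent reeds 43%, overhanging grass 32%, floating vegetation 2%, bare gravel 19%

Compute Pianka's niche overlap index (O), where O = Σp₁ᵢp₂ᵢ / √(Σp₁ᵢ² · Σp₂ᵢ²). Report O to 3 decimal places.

0.248

Convert percentages to proportions (divide by 100).
Σ p₁ᵢp₂ᵢ = 0.0012 + 0.0068 + 0.0215 + 0.0256 + 0.0080 + 0.0133 = 0.0764
Σp_1ᵢ² = 0.06² + 0.34² + 0.05² + 0.08² + 0.40² + 0.07² = 0.0036 + 0.1156 + 0.0025 + 0.0064 + 0.1600 + 0.0049 = 0.2930
Σp_2ᵢ² = 0.02² + 0.02² + 0.43² + 0.32² + 0.02² + 0.19² = 0.0004 + 0.0004 + 0.1849 + 0.1024 + 0.0004 + 0.0361 = 0.3246
O = 0.0764 / √(0.2930 × 0.3246) = 0.0764 / 0.308396 = 0.24773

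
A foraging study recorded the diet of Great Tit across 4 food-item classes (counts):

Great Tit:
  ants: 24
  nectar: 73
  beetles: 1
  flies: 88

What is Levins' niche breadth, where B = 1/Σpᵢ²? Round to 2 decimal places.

Proportions for Great Tit (n=186): 24/186=0.1290, 73/186=0.3925, 1/186=0.0054, 88/186=0.4731
Σpᵢ² = 0.1290² + 0.3925² + 0.0054² + 0.4731² = 0.016641 + 0.154056 + 0.000029 + 0.223824 = 0.394550
B = 1 / 0.394550 = 2.5345

2.53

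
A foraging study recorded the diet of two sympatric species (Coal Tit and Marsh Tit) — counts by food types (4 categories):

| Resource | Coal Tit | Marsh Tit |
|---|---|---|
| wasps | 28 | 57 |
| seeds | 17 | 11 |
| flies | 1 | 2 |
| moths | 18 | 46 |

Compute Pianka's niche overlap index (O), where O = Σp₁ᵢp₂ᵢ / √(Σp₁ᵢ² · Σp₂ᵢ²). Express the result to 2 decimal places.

Proportions for Coal Tit (n=64): 28/64=0.4375, 17/64=0.2656, 1/64=0.0156, 18/64=0.2813
Proportions for Marsh Tit (n=116): 57/116=0.4914, 11/116=0.0948, 2/116=0.0172, 46/116=0.3966
Σ p₁ᵢp₂ᵢ = 0.214988 + 0.025179 + 0.000268 + 0.111564 = 0.351999
Σp_1ᵢ² = 0.4375² + 0.2656² + 0.0156² + 0.2813² = 0.191406 + 0.070543 + 0.000243 + 0.079130 = 0.341322
Σp_2ᵢ² = 0.4914² + 0.0948² + 0.0172² + 0.3966² = 0.241474 + 0.008987 + 0.000296 + 0.157292 = 0.408049
O = 0.351999 / √(0.341322 × 0.408049) = 0.351999 / 0.3731971 = 0.9432

0.94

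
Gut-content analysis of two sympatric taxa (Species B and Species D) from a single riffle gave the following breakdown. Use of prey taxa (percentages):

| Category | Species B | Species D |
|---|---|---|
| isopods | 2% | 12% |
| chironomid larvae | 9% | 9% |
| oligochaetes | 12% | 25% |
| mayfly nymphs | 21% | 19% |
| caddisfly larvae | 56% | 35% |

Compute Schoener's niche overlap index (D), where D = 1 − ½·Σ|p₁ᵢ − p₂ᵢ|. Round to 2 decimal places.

Convert percentages to proportions (divide by 100).
Σ|p₁ᵢ − p₂ᵢ| = 0.10 + 0.00 + 0.13 + 0.02 + 0.21 = 0.46
D = 1 − ½ × 0.46 = 1 − 0.230 = 0.7700

0.77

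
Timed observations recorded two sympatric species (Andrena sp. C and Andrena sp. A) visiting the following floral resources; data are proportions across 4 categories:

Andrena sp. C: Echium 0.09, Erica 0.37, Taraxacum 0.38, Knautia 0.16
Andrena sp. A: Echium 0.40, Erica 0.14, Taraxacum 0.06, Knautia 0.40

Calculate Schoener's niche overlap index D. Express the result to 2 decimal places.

Σ|p₁ᵢ − p₂ᵢ| = 0.31 + 0.23 + 0.32 + 0.24 = 1.10
D = 1 − ½ × 1.10 = 1 − 0.550 = 0.4500

0.45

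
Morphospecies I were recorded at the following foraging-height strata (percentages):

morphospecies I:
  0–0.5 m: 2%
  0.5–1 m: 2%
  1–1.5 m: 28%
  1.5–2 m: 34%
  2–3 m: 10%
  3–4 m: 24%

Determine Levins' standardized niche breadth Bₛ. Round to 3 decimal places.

Convert percentages to proportions (divide by 100).
Σpᵢ² = 0.02² + 0.02² + 0.28² + 0.34² + 0.10² + 0.24² = 0.0004 + 0.0004 + 0.0784 + 0.1156 + 0.0100 + 0.0576 = 0.2624
B = 1 / 0.2624 = 3.81098
Bₛ = (B − 1)/(n − 1) = (3.81098 − 1)/(6 − 1) = 2.81098/5 = 0.56220

0.562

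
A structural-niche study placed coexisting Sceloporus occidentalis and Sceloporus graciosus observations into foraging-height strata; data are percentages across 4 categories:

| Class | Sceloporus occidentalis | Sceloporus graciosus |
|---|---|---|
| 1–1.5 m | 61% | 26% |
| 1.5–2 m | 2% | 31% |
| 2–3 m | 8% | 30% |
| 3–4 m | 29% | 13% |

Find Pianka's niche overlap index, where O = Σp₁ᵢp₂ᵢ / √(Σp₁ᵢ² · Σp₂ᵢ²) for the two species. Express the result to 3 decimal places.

0.640

Convert percentages to proportions (divide by 100).
Σ p₁ᵢp₂ᵢ = 0.1586 + 0.0062 + 0.0240 + 0.0377 = 0.2265
Σp_1ᵢ² = 0.61² + 0.02² + 0.08² + 0.29² = 0.3721 + 0.0004 + 0.0064 + 0.0841 = 0.4630
Σp_2ᵢ² = 0.26² + 0.31² + 0.30² + 0.13² = 0.0676 + 0.0961 + 0.0900 + 0.0169 = 0.2706
O = 0.2265 / √(0.4630 × 0.2706) = 0.2265 / 0.353960 = 0.63990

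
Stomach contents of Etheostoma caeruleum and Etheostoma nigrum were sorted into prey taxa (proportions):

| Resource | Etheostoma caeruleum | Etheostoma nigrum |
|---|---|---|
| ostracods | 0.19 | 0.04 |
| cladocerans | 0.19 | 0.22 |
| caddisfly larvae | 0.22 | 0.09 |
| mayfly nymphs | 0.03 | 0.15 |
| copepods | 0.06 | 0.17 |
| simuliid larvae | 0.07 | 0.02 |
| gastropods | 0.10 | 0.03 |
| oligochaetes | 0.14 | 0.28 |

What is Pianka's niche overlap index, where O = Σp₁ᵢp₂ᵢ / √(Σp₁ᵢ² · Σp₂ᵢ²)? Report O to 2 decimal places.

0.73

Σ p₁ᵢp₂ᵢ = 0.0076 + 0.0418 + 0.0198 + 0.0045 + 0.0102 + 0.0014 + 0.0030 + 0.0392 = 0.1275
Σp_1ᵢ² = 0.19² + 0.19² + 0.22² + 0.03² + 0.06² + 0.07² + 0.10² + 0.14² = 0.0361 + 0.0361 + 0.0484 + 0.0009 + 0.0036 + 0.0049 + 0.0100 + 0.0196 = 0.1596
Σp_2ᵢ² = 0.04² + 0.22² + 0.09² + 0.15² + 0.17² + 0.02² + 0.03² + 0.28² = 0.0016 + 0.0484 + 0.0081 + 0.0225 + 0.0289 + 0.0004 + 0.0009 + 0.0784 = 0.1892
O = 0.1275 / √(0.1596 × 0.1892) = 0.1275 / 0.17377 = 0.7337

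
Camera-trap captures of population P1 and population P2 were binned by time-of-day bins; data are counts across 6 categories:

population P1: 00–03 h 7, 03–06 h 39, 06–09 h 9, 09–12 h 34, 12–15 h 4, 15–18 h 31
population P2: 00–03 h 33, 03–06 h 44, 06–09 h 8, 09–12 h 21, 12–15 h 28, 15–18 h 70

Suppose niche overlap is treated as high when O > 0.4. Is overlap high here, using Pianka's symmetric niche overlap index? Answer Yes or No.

Proportions for population P1 (n=124): 7/124=0.0565, 39/124=0.3145, 9/124=0.0726, 34/124=0.2742, 4/124=0.0323, 31/124=0.2500
Proportions for population P2 (n=204): 33/204=0.1618, 44/204=0.2157, 8/204=0.0392, 21/204=0.1029, 28/204=0.1373, 70/204=0.3431
Σ p₁ᵢp₂ᵢ = 0.009142 + 0.067838 + 0.002846 + 0.028215 + 0.004435 + 0.085775 = 0.198251
Σp_1ᵢ² = 0.0565² + 0.3145² + 0.0726² + 0.2742² + 0.0323² + 0.2500² = 0.003192 + 0.098910 + 0.005271 + 0.075186 + 0.001043 + 0.062500 = 0.246102
Σp_2ᵢ² = 0.1618² + 0.2157² + 0.0392² + 0.1029² + 0.1373² + 0.3431² = 0.026179 + 0.046526 + 0.001537 + 0.010588 + 0.018851 + 0.117718 = 0.221399
O = 0.198251 / √(0.246102 × 0.221399) = 0.198251 / 0.2334239 = 0.8493
O = 0.8493 > 0.4 → Yes.

Yes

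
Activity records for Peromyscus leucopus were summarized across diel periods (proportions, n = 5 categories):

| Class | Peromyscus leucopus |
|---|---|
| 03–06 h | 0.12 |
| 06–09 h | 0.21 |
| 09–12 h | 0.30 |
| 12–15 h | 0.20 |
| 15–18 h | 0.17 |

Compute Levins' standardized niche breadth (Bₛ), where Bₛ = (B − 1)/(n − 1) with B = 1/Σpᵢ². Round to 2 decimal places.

Σpᵢ² = 0.12² + 0.21² + 0.30² + 0.20² + 0.17² = 0.0144 + 0.0441 + 0.0900 + 0.0400 + 0.0289 = 0.2174
B = 1 / 0.2174 = 4.5998
Bₛ = (B − 1)/(n − 1) = (4.5998 − 1)/(5 − 1) = 3.5998/4 = 0.9000

0.90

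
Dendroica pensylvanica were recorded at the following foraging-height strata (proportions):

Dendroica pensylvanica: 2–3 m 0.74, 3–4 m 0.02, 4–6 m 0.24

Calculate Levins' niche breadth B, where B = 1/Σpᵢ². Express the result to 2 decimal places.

1.65

Σpᵢ² = 0.74² + 0.02² + 0.24² = 0.5476 + 0.0004 + 0.0576 = 0.6056
B = 1 / 0.6056 = 1.6513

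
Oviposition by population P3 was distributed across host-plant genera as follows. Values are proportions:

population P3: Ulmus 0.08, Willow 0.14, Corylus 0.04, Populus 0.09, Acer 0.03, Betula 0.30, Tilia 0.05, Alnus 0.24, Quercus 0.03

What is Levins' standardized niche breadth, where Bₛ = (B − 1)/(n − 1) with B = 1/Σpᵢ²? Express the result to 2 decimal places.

Σpᵢ² = 0.08² + 0.14² + 0.04² + 0.09² + 0.03² + 0.30² + 0.05² + 0.24² + 0.03² = 0.0064 + 0.0196 + 0.0016 + 0.0081 + 0.0009 + 0.0900 + 0.0025 + 0.0576 + 0.0009 = 0.1876
B = 1 / 0.1876 = 5.3305
Bₛ = (B − 1)/(n − 1) = (5.3305 − 1)/(9 − 1) = 4.3305/8 = 0.5413

0.54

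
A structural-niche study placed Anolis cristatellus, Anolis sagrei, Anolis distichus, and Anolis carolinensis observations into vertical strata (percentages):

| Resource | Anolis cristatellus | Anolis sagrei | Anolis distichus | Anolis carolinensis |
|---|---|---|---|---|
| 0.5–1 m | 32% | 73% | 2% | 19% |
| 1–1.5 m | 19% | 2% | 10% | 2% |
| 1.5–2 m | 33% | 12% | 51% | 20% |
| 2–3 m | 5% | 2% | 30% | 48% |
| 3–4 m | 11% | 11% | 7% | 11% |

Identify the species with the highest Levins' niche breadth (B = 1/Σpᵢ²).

Anolis cristatellus

Convert percentages to proportions (divide by 100).
Σp_crisᵢ² = 0.32² + 0.19² + 0.33² + 0.05² + 0.11² = 0.1024 + 0.0361 + 0.1089 + 0.0025 + 0.0121 = 0.2620
B_cris = 1 / 0.2620 = 3.8168
Σp_sagrᵢ² = 0.73² + 0.02² + 0.12² + 0.02² + 0.11² = 0.5329 + 0.0004 + 0.0144 + 0.0004 + 0.0121 = 0.5602
B_sagr = 1 / 0.5602 = 1.7851
Σp_distᵢ² = 0.02² + 0.10² + 0.51² + 0.30² + 0.07² = 0.0004 + 0.0100 + 0.2601 + 0.0900 + 0.0049 = 0.3654
B_dist = 1 / 0.3654 = 2.7367
Σp_caroᵢ² = 0.19² + 0.02² + 0.20² + 0.48² + 0.11² = 0.0361 + 0.0004 + 0.0400 + 0.2304 + 0.0121 = 0.3190
B_caro = 1 / 0.3190 = 3.1348
Highest B → broadest niche (most generalist): Anolis cristatellus (B = 3.82).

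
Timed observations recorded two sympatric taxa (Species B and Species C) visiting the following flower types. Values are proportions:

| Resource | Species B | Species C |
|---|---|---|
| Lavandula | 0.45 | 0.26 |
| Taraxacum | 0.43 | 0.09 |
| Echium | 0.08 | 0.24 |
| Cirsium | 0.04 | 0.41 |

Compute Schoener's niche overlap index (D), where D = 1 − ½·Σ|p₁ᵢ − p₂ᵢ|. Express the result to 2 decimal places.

Σ|p₁ᵢ − p₂ᵢ| = 0.19 + 0.34 + 0.16 + 0.37 = 1.06
D = 1 − ½ × 1.06 = 1 − 0.530 = 0.4700

0.47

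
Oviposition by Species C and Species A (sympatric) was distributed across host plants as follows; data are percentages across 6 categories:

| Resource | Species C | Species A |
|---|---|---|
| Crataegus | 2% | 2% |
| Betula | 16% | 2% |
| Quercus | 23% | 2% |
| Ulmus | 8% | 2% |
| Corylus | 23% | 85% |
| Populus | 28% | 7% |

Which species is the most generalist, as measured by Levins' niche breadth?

Convert percentages to proportions (divide by 100).
Σp_Cᵢ² = 0.02² + 0.16² + 0.23² + 0.08² + 0.23² + 0.28² = 0.0004 + 0.0256 + 0.0529 + 0.0064 + 0.0529 + 0.0784 = 0.2166
B_C = 1 / 0.2166 = 4.6168
Σp_Aᵢ² = 0.02² + 0.02² + 0.02² + 0.02² + 0.85² + 0.07² = 0.0004 + 0.0004 + 0.0004 + 0.0004 + 0.7225 + 0.0049 = 0.7290
B_A = 1 / 0.7290 = 1.3717
Highest B → broadest niche (most generalist): Species C (B = 4.62).

Species C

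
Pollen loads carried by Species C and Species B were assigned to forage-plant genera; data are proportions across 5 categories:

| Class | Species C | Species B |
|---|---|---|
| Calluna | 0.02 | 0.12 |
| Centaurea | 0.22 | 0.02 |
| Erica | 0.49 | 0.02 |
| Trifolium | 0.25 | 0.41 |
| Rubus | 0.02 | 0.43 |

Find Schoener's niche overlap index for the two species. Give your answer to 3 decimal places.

Σ|p₁ᵢ − p₂ᵢ| = 0.10 + 0.20 + 0.47 + 0.16 + 0.41 = 1.34
D = 1 − ½ × 1.34 = 1 − 0.670 = 0.33000

0.330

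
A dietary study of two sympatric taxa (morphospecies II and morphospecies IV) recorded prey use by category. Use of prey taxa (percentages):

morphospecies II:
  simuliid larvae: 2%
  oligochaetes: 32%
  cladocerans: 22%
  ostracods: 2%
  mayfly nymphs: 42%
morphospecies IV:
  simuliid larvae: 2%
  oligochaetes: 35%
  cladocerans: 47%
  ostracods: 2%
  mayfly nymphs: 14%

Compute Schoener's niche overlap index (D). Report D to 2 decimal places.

0.72

Convert percentages to proportions (divide by 100).
Σ|p₁ᵢ − p₂ᵢ| = 0.00 + 0.03 + 0.25 + 0.00 + 0.28 = 0.56
D = 1 − ½ × 0.56 = 1 − 0.280 = 0.7200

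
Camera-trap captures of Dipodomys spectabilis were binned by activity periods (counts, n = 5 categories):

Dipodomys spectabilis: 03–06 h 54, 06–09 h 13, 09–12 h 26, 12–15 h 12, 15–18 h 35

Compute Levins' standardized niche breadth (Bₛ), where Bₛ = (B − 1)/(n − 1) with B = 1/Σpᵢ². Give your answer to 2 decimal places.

Proportions for Dipodomys spectabilis (n=140): 54/140=0.3857, 13/140=0.0929, 26/140=0.1857, 12/140=0.0857, 35/140=0.2500
Σpᵢ² = 0.3857² + 0.0929² + 0.1857² + 0.0857² + 0.2500² = 0.148764 + 0.008630 + 0.034484 + 0.007344 + 0.062500 = 0.261722
B = 1 / 0.261722 = 3.8208
Bₛ = (B − 1)/(n − 1) = (3.8208 − 1)/(5 − 1) = 2.8208/4 = 0.7052

0.71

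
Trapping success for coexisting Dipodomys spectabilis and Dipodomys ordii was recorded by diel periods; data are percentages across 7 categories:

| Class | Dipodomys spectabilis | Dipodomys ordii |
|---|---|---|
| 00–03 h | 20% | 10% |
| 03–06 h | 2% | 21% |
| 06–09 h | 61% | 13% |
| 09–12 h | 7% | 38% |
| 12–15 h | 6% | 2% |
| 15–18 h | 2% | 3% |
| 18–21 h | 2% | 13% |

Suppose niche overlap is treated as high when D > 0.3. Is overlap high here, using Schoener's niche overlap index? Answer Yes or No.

Convert percentages to proportions (divide by 100).
Σ|p₁ᵢ − p₂ᵢ| = 0.10 + 0.19 + 0.48 + 0.31 + 0.04 + 0.01 + 0.11 = 1.24
D = 1 − ½ × 1.24 = 1 − 0.620 = 0.3800
D = 0.3800 > 0.3 → Yes.

Yes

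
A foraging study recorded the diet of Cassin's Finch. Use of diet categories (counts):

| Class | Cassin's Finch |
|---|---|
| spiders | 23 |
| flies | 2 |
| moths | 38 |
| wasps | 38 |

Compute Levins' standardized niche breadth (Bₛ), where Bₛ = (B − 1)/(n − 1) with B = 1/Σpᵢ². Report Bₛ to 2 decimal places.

Proportions for Cassin's Finch (n=101): 23/101=0.2277, 2/101=0.0198, 38/101=0.3762, 38/101=0.3762
Σpᵢ² = 0.2277² + 0.0198² + 0.3762² + 0.3762² = 0.051847 + 0.000392 + 0.141526 + 0.141526 = 0.335291
B = 1 / 0.335291 = 2.9825
Bₛ = (B − 1)/(n − 1) = (2.9825 − 1)/(4 − 1) = 1.9825/3 = 0.6608

0.66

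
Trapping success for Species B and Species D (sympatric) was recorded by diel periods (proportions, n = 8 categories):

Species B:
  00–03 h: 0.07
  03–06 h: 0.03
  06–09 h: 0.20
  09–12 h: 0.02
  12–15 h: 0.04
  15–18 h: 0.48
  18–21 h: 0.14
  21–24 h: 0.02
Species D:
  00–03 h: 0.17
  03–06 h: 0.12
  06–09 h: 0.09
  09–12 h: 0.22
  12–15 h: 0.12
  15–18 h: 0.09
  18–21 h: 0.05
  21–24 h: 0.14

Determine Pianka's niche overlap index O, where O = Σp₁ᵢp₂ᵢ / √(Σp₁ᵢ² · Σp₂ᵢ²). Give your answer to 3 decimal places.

Σ p₁ᵢp₂ᵢ = 0.0119 + 0.0036 + 0.0180 + 0.0044 + 0.0048 + 0.0432 + 0.0070 + 0.0028 = 0.0957
Σp_1ᵢ² = 0.07² + 0.03² + 0.20² + 0.02² + 0.04² + 0.48² + 0.14² + 0.02² = 0.0049 + 0.0009 + 0.0400 + 0.0004 + 0.0016 + 0.2304 + 0.0196 + 0.0004 = 0.2982
Σp_2ᵢ² = 0.17² + 0.12² + 0.09² + 0.22² + 0.12² + 0.09² + 0.05² + 0.14² = 0.0289 + 0.0144 + 0.0081 + 0.0484 + 0.0144 + 0.0081 + 0.0025 + 0.0196 = 0.1444
O = 0.0957 / √(0.2982 × 0.1444) = 0.0957 / 0.207509 = 0.46118

0.461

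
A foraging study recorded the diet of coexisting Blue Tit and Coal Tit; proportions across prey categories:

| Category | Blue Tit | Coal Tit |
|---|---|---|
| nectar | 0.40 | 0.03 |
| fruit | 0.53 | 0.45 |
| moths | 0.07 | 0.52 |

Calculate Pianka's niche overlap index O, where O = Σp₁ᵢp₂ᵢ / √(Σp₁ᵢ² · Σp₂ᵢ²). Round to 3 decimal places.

0.624

Σ p₁ᵢp₂ᵢ = 0.0120 + 0.2385 + 0.0364 = 0.2869
Σp_1ᵢ² = 0.40² + 0.53² + 0.07² = 0.1600 + 0.2809 + 0.0049 = 0.4458
Σp_2ᵢ² = 0.03² + 0.45² + 0.52² = 0.0009 + 0.2025 + 0.2704 = 0.4738
O = 0.2869 / √(0.4458 × 0.4738) = 0.2869 / 0.459587 = 0.62426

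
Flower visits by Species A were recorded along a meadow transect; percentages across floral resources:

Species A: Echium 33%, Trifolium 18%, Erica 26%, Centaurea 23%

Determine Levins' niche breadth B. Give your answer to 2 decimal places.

Convert percentages to proportions (divide by 100).
Σpᵢ² = 0.33² + 0.18² + 0.26² + 0.23² = 0.1089 + 0.0324 + 0.0676 + 0.0529 = 0.2618
B = 1 / 0.2618 = 3.8197

3.82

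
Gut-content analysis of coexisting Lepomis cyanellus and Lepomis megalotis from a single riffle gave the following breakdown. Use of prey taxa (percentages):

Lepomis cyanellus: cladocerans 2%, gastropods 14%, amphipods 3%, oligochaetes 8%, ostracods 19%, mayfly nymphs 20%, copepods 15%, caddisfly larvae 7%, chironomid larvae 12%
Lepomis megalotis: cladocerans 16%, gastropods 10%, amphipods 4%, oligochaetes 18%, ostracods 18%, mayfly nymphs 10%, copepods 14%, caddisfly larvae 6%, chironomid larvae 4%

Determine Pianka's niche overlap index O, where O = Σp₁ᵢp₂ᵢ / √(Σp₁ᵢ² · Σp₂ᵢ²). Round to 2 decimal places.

0.83

Convert percentages to proportions (divide by 100).
Σ p₁ᵢp₂ᵢ = 0.0032 + 0.0140 + 0.0012 + 0.0144 + 0.0342 + 0.0200 + 0.0210 + 0.0042 + 0.0048 = 0.1170
Σp_1ᵢ² = 0.02² + 0.14² + 0.03² + 0.08² + 0.19² + 0.20² + 0.15² + 0.07² + 0.12² = 0.0004 + 0.0196 + 0.0009 + 0.0064 + 0.0361 + 0.0400 + 0.0225 + 0.0049 + 0.0144 = 0.1452
Σp_2ᵢ² = 0.16² + 0.10² + 0.04² + 0.18² + 0.18² + 0.10² + 0.14² + 0.06² + 0.04² = 0.0256 + 0.0100 + 0.0016 + 0.0324 + 0.0324 + 0.0100 + 0.0196 + 0.0036 + 0.0016 = 0.1368
O = 0.1170 / √(0.1452 × 0.1368) = 0.1170 / 0.14094 = 0.8301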